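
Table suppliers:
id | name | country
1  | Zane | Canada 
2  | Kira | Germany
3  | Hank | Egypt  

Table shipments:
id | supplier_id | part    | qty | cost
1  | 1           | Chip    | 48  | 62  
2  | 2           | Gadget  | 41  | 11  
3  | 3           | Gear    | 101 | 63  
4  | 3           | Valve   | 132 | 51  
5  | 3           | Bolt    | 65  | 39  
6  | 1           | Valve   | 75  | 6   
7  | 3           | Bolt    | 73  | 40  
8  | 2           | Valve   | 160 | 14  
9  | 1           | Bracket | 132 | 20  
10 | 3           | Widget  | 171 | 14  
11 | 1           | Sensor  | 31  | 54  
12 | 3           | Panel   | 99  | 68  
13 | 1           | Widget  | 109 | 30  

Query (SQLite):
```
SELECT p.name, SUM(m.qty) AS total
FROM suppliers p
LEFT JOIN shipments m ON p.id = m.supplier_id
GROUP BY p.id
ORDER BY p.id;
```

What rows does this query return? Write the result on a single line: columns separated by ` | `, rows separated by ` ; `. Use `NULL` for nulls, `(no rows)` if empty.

Zane | 395 ; Kira | 201 ; Hank | 641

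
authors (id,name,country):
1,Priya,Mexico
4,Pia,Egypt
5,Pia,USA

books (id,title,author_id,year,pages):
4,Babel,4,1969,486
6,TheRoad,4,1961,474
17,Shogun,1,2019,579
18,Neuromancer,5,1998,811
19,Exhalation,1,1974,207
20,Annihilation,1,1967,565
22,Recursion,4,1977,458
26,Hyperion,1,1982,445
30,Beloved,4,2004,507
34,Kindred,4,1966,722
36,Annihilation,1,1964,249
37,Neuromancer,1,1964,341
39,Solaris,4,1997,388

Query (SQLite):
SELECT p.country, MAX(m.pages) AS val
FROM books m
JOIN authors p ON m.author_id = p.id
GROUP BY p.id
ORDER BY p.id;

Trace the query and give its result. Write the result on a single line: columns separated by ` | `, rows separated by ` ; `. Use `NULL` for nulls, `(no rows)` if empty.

Mexico | 579 ; Egypt | 722 ; USA | 811

Join each books row to its authors via author_id.
Group joined rows by authors.id; compute MAX(m.pages) per group.
  1: ids {17, 19, 20, 26, 36, 37} → MAX(m.pages)=579
  4: ids {4, 6, 22, 30, 34, 39} → MAX(m.pages)=722
  5: ids {18} → MAX(m.pages)=811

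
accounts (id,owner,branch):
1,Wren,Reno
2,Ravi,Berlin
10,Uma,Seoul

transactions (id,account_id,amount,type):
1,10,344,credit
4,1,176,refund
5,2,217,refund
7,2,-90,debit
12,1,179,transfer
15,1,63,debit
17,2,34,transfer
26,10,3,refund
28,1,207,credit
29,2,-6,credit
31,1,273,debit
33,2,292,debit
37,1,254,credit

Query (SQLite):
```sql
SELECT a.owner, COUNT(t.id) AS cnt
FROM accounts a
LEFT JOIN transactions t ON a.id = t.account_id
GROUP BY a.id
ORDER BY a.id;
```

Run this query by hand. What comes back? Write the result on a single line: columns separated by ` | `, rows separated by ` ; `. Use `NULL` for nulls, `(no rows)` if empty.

Wren | 6 ; Ravi | 5 ; Uma | 2

LEFT JOIN keeps every accounts row; unmatched ones get NULL for transactions columns.
Group by accounts.id and compute COUNT(t.id). COUNT(col) of an all-NULL group is 0.
  1: ids {4, 12, 15, 28, 31, 37} → COUNT(t.id)=6
  2: ids {5, 7, 17, 29, 33} → COUNT(t.id)=5
  10: ids {1, 26} → COUNT(t.id)=2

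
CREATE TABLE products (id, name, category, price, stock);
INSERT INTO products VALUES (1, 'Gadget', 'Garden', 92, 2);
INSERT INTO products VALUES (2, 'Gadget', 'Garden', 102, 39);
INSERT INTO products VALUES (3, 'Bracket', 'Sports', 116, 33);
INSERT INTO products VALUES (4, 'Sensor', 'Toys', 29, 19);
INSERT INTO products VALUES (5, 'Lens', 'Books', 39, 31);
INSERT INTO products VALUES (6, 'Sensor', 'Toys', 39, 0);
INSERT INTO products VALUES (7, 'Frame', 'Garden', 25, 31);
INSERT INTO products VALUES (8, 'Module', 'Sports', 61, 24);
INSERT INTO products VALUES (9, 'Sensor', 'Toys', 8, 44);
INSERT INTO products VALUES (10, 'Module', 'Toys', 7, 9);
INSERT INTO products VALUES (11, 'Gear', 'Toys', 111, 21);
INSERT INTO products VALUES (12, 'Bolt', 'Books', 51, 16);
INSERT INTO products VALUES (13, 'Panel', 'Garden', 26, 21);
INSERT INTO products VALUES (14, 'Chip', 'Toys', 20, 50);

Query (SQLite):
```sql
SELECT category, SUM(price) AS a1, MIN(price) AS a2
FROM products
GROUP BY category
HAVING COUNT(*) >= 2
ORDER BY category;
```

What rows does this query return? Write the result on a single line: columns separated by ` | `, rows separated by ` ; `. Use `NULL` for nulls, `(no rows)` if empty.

Books | 90 | 39 ; Garden | 245 | 25 ; Sports | 177 | 61 ; Toys | 214 | 7

Group products by category.
Per group compute: SUM(price), MIN(price).
HAVING: drop groups with fewer than 2 rows.
  Books: ids {5, 12} → SUM(price)=90, MIN(price)=39
  Garden: ids {1, 2, 7, 13} → SUM(price)=245, MIN(price)=25
  Sports: ids {3, 8} → SUM(price)=177, MIN(price)=61
  Toys: ids {4, 6, 9, 10, 11, 14} → SUM(price)=214, MIN(price)=7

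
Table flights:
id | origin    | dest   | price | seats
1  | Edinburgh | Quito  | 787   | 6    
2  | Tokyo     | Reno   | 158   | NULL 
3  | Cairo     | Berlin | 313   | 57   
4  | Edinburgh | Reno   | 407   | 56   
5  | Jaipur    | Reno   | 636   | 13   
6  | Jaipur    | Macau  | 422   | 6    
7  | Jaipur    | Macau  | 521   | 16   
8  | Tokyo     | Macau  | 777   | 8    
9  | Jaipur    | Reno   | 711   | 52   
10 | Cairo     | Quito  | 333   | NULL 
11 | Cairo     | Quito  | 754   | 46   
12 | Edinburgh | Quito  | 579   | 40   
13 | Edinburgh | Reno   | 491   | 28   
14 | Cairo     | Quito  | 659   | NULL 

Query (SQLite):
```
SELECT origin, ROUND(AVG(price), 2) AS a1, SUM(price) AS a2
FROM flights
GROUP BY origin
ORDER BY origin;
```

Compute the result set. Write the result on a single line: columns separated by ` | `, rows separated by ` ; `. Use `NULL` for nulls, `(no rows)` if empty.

Cairo | 514.75 | 2059 ; Edinburgh | 566 | 2264 ; Jaipur | 572.5 | 2290 ; Tokyo | 467.5 | 935

Group flights by origin.
Per group compute: ROUND(AVG(price), 2), SUM(price).
  Cairo: ids {3, 10, 11, 14} → ROUND(AVG(price), 2)=514.75, SUM(price)=2059
  Edinburgh: ids {1, 4, 12, 13} → ROUND(AVG(price), 2)=566, SUM(price)=2264
  Jaipur: ids {5, 6, 7, 9} → ROUND(AVG(price), 2)=572.5, SUM(price)=2290
  Tokyo: ids {2, 8} → ROUND(AVG(price), 2)=467.5, SUM(price)=935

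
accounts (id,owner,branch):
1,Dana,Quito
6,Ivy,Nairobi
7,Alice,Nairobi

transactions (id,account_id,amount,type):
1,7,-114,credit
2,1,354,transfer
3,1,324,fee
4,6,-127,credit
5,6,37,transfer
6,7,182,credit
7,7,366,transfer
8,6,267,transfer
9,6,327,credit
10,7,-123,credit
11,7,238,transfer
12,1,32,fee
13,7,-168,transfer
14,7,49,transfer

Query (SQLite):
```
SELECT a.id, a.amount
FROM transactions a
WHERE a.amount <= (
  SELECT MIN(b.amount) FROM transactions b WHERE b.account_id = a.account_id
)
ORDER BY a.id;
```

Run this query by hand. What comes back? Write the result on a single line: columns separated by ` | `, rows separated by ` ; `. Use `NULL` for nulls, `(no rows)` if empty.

4 | -127 ; 12 | 32 ; 13 | -168

For each transactions row a, compute MIN(amount) over rows sharing a.account_id.
Keep row a if a.amount <= that per-group MIN.
  account_id=1: MIN(amount) = 32
  account_id=6: MIN(amount) = -127
  account_id=7: MIN(amount) = -168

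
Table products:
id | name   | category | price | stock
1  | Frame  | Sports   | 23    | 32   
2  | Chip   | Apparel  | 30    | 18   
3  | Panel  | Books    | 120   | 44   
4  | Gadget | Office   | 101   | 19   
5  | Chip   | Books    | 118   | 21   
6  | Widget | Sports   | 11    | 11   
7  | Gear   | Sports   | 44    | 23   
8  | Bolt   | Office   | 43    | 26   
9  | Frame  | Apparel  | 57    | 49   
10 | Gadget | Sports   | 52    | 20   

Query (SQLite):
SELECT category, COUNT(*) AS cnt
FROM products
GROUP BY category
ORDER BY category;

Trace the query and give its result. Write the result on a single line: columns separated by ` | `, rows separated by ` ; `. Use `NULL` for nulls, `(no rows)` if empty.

Apparel | 2 ; Books | 2 ; Office | 2 ; Sports | 4

Partition products by category; compute COUNT(*) within each group.
  Apparel: ids {2, 9} → COUNT(*)=2
  Books: ids {3, 5} → COUNT(*)=2
  Office: ids {4, 8} → COUNT(*)=2
  Sports: ids {1, 6, 7, 10} → COUNT(*)=4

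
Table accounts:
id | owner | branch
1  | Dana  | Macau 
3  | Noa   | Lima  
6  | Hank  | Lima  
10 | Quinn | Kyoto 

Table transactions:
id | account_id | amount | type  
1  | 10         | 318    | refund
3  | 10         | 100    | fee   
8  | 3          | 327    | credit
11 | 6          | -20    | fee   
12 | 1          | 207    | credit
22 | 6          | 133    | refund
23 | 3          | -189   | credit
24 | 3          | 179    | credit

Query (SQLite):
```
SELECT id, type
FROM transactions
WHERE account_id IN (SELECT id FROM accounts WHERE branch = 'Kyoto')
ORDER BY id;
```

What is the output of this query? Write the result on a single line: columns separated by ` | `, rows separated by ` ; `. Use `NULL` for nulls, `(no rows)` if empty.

1 | refund ; 3 | fee

Inner query: accounts.id where branch = 'Kyoto'.
Outer: keep transactions rows whose account_id is in that set.
Inner query → {10}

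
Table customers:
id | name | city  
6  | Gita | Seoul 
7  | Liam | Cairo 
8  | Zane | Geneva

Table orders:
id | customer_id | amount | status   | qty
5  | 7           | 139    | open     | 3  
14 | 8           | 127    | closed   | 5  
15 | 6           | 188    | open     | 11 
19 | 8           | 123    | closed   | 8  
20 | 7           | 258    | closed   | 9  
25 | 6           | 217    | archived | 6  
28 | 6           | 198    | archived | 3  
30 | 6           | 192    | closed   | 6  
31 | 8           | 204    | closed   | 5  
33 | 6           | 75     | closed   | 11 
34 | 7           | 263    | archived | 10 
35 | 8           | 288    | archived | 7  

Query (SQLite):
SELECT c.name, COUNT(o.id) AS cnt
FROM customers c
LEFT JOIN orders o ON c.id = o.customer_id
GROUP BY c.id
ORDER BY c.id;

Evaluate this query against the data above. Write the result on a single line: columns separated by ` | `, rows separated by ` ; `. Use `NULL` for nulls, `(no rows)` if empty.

LEFT JOIN keeps every customers row; unmatched ones get NULL for orders columns.
Group by customers.id and compute COUNT(o.id). COUNT(col) of an all-NULL group is 0.
  6: ids {15, 25, 28, 30, 33} → COUNT(o.id)=5
  7: ids {5, 20, 34} → COUNT(o.id)=3
  8: ids {14, 19, 31, 35} → COUNT(o.id)=4

Gita | 5 ; Liam | 3 ; Zane | 4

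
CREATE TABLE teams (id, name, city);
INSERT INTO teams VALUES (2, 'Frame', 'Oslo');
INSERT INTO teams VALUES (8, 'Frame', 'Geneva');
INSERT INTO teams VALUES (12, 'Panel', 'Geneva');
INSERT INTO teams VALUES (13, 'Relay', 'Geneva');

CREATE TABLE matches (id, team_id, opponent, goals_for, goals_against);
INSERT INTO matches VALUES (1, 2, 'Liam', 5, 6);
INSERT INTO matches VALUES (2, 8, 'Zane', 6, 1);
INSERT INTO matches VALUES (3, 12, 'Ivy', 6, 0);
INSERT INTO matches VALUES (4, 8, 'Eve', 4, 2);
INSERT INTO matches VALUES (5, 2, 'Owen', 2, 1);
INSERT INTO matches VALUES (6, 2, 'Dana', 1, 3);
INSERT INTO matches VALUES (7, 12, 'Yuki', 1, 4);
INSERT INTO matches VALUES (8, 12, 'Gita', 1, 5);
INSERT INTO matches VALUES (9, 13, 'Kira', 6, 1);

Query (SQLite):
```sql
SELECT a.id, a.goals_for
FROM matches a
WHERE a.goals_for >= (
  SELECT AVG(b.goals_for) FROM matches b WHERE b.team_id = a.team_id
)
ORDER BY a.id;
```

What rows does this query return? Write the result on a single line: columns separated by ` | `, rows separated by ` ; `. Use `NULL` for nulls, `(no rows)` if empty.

1 | 5 ; 2 | 6 ; 3 | 6 ; 9 | 6

For each matches row a, compute AVG(goals_for) over rows sharing a.team_id.
Keep row a if a.goals_for >= that per-group AVG.
  team_id=2: AVG(goals_for) = 2.666667
  team_id=8: AVG(goals_for) = 5.0
  team_id=12: AVG(goals_for) = 2.666667
  team_id=13: AVG(goals_for) = 6.0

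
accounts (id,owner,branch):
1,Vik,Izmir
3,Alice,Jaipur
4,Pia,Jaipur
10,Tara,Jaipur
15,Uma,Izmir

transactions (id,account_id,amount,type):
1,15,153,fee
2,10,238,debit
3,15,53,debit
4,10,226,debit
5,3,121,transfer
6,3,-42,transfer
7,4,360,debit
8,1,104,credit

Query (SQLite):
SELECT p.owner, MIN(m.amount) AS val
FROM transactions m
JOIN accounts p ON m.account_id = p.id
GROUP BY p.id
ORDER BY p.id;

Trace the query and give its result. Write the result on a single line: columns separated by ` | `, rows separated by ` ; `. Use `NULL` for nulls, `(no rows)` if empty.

Join each transactions row to its accounts via account_id.
Group joined rows by accounts.id; compute MIN(m.amount) per group.
  1: ids {8} → MIN(m.amount)=104
  3: ids {5, 6} → MIN(m.amount)=-42
  4: ids {7} → MIN(m.amount)=360
  10: ids {2, 4} → MIN(m.amount)=226
  15: ids {1, 3} → MIN(m.amount)=53

Vik | 104 ; Alice | -42 ; Pia | 360 ; Tara | 226 ; Uma | 53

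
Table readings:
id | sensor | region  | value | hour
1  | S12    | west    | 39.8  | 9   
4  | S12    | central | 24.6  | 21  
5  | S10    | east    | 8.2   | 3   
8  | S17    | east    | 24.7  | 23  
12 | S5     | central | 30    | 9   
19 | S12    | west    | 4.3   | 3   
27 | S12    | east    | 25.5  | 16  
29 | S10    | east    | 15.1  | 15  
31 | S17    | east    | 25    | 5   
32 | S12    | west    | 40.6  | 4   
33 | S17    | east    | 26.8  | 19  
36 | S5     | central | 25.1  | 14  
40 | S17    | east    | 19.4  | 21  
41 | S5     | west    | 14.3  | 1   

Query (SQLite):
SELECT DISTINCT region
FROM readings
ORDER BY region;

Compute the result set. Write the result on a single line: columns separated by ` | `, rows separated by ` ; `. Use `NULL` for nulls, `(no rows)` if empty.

central ; east ; west

Collect distinct region values from readings.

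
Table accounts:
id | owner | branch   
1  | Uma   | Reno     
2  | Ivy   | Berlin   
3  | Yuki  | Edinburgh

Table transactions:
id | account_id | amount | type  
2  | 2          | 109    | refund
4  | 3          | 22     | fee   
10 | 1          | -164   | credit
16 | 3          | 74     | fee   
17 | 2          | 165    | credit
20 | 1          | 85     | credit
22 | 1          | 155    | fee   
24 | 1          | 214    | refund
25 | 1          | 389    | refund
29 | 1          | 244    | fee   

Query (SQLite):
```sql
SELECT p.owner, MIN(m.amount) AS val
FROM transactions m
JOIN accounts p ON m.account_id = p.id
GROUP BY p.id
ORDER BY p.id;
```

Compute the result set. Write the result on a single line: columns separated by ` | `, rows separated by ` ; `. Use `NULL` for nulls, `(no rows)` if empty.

Join each transactions row to its accounts via account_id.
Group joined rows by accounts.id; compute MIN(m.amount) per group.
  1: ids {10, 20, 22, 24, 25, 29} → MIN(m.amount)=-164
  2: ids {2, 17} → MIN(m.amount)=109
  3: ids {4, 16} → MIN(m.amount)=22

Uma | -164 ; Ivy | 109 ; Yuki | 22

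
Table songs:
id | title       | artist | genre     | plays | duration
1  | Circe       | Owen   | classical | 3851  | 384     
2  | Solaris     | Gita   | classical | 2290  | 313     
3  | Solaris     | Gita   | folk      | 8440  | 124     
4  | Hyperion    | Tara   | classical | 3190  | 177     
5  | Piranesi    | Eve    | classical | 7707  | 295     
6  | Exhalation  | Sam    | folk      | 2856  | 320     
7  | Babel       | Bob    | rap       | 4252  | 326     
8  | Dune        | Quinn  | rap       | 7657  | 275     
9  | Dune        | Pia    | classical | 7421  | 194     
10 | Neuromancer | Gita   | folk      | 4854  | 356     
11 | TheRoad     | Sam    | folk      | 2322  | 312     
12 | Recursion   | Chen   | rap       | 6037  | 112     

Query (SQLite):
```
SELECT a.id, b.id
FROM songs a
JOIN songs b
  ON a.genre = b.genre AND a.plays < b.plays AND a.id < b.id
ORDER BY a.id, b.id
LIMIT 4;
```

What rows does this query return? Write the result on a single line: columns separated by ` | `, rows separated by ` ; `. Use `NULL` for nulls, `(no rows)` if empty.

1 | 5 ; 1 | 9 ; 2 | 4 ; 2 | 5

Pairs (a,b) with same genre, a.plays < b.plays, a.id < b.id.
genre groups: classical:{1,2,4,5,9} folk:{3,6,10,11} rap:{7,8,12}
Ordered by (a.id, b.id); first 4.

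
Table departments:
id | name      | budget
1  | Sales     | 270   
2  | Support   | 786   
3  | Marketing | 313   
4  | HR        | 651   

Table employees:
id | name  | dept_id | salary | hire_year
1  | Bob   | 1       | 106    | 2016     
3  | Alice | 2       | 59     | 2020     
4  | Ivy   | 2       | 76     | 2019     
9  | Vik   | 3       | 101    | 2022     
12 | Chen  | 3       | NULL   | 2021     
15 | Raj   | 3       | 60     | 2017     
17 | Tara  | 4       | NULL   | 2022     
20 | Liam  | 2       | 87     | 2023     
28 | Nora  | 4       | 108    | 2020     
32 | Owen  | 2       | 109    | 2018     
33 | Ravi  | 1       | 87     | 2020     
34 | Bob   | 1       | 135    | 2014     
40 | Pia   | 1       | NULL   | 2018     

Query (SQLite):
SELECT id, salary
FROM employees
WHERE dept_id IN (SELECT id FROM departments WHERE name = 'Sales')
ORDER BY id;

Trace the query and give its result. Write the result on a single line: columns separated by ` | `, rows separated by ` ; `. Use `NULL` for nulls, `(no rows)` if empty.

Inner query: departments.id where name = 'Sales'.
Outer: keep employees rows whose dept_id is in that set.
Inner query → {1}

1 | 106 ; 33 | 87 ; 34 | 135 ; 40 | NULL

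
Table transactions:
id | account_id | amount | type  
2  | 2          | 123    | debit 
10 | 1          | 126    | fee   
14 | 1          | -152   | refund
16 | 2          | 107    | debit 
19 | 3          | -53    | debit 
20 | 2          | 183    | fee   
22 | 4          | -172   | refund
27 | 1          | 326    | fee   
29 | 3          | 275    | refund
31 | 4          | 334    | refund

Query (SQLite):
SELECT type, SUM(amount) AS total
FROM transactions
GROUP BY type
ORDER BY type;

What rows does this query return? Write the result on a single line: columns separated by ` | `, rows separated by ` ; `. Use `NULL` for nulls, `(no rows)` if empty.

debit | 177 ; fee | 635 ; refund | 285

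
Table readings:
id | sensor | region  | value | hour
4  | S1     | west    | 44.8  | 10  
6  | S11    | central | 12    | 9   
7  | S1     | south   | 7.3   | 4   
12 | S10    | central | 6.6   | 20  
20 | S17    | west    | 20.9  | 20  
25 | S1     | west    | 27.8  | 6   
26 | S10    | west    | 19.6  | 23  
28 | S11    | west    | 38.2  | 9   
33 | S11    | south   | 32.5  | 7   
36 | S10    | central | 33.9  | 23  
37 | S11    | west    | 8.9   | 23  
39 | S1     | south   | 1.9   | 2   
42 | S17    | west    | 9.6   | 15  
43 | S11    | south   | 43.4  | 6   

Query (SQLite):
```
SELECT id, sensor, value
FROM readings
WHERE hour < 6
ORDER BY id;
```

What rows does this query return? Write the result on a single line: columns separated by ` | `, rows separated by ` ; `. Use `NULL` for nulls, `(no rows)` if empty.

7 | S1 | 7.3 ; 39 | S1 | 1.9

hour < 6: ids {7, 39}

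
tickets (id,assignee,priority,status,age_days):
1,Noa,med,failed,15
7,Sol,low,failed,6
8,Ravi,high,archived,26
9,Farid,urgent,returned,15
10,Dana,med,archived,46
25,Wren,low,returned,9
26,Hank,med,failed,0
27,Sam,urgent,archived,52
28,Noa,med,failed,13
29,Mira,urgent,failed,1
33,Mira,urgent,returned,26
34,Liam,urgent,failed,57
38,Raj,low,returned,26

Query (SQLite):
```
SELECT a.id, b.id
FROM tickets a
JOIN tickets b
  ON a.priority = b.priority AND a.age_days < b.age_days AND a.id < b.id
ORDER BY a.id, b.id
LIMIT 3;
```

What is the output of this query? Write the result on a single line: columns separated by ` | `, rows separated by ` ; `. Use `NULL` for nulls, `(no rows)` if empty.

1 | 10 ; 7 | 25 ; 7 | 38

Pairs (a,b) with same priority, a.age_days < b.age_days, a.id < b.id.
priority groups: high:{8} low:{7,25,38} med:{1,10,26,28} urgent:{9,27,29,33,34}
Ordered by (a.id, b.id); first 3.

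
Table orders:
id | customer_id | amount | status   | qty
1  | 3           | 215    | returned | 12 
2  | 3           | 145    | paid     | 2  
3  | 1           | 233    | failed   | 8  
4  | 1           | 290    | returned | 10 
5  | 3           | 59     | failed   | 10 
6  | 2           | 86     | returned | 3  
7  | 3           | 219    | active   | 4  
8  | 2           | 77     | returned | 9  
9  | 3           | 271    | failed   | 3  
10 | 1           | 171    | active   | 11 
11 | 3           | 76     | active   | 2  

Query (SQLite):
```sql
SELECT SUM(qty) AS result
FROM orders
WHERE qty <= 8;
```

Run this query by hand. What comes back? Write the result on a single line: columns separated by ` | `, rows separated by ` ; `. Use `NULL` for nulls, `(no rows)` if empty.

22

Rows where qty <= 8 → qty values: [2, 8, 3, 4, 3, 2].
SUM of non-NULL values = 22.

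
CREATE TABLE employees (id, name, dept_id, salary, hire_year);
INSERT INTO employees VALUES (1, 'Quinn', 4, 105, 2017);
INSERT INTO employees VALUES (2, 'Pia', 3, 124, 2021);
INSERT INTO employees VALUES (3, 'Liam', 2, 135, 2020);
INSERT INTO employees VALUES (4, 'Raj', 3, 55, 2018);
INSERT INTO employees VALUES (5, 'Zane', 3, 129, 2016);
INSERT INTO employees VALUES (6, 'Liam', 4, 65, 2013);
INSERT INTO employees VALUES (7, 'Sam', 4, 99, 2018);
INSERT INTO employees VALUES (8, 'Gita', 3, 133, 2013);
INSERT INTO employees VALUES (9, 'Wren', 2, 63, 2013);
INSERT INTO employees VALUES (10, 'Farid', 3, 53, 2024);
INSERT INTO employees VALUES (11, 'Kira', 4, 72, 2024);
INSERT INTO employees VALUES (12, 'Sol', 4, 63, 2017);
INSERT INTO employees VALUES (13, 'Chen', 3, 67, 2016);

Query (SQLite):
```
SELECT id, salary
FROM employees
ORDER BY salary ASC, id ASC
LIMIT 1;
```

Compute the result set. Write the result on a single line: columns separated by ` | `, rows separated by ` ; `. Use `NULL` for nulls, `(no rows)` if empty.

10 | 53

Sort by salary asc, tiebreak id asc: (53, id=10), (55, id=4), (63, id=9), (63, id=12) …. Take first 1.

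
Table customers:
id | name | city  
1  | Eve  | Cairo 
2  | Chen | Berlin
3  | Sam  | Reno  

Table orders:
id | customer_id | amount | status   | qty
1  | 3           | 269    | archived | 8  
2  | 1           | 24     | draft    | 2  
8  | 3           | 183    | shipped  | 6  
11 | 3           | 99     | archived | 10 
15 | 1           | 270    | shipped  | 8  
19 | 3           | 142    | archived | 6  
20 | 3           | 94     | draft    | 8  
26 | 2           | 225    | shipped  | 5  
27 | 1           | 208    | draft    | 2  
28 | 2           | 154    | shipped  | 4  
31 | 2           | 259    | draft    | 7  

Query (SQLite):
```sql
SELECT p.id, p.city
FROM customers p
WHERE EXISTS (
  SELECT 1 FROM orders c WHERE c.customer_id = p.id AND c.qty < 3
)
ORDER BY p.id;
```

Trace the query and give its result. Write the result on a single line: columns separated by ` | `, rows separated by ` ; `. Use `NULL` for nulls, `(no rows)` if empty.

1 | Cairo

For each customers row, check whether any orders with matching customer_id has qty < 3.
Keep rows where that is true.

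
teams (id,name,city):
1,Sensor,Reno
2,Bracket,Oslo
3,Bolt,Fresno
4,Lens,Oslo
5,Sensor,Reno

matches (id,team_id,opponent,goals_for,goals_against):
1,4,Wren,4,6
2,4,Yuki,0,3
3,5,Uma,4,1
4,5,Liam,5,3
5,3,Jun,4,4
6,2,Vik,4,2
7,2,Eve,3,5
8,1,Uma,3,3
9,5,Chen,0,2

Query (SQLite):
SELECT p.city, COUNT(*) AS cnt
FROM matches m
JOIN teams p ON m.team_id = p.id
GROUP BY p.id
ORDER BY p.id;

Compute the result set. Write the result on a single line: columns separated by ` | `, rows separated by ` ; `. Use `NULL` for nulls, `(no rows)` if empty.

Join each matches row to its teams via team_id.
Group joined rows by teams.id; compute COUNT(*) per group.
  1: ids {8} → COUNT(*)=1
  2: ids {6, 7} → COUNT(*)=2
  3: ids {5} → COUNT(*)=1
  4: ids {1, 2} → COUNT(*)=2
  5: ids {3, 4, 9} → COUNT(*)=3

Reno | 1 ; Oslo | 2 ; Fresno | 1 ; Oslo | 2 ; Reno | 3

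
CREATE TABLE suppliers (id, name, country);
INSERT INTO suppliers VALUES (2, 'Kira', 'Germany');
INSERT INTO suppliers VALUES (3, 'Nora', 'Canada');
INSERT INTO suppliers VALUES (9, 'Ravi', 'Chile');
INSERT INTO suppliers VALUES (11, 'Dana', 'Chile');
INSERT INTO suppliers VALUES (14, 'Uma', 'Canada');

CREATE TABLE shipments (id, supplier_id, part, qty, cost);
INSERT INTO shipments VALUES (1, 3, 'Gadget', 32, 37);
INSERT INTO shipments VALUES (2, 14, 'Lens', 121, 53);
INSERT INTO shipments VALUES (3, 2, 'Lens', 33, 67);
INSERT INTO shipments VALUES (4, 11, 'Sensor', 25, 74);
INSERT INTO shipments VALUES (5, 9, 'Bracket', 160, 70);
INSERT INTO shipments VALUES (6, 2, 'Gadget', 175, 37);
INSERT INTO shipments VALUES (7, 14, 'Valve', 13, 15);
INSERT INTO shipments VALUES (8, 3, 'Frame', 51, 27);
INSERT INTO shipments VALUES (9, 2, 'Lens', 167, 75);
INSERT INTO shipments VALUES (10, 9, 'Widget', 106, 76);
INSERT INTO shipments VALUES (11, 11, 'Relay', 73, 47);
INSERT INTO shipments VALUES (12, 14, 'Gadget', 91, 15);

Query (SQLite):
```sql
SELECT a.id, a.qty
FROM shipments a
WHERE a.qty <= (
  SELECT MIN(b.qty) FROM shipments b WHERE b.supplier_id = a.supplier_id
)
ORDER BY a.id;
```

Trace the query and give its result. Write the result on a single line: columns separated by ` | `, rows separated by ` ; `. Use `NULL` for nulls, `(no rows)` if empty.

For each shipments row a, compute MIN(qty) over rows sharing a.supplier_id.
Keep row a if a.qty <= that per-group MIN.
  supplier_id=2: MIN(qty) = 33
  supplier_id=3: MIN(qty) = 32
  supplier_id=9: MIN(qty) = 106
  supplier_id=11: MIN(qty) = 25
  supplier_id=14: MIN(qty) = 13

1 | 32 ; 3 | 33 ; 4 | 25 ; 7 | 13 ; 10 | 106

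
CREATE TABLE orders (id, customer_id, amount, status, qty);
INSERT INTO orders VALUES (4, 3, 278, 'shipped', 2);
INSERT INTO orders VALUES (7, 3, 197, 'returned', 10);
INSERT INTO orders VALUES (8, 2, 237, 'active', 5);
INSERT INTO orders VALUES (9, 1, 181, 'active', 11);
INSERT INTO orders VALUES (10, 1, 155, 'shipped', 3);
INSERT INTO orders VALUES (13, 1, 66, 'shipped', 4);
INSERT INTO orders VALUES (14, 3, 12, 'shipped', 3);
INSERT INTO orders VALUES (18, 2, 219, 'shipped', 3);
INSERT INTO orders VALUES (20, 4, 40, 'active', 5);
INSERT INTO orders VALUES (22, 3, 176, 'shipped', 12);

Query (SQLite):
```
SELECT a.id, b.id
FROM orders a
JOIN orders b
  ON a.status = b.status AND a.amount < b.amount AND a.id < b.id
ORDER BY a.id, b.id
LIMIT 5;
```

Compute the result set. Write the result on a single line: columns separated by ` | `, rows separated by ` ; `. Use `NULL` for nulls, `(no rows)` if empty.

10 | 18 ; 10 | 22 ; 13 | 18 ; 13 | 22 ; 14 | 18

Pairs (a,b) with same status, a.amount < b.amount, a.id < b.id.
status groups: active:{8,9,20} returned:{7} shipped:{4,10,13,14,18,22}
Ordered by (a.id, b.id); first 5.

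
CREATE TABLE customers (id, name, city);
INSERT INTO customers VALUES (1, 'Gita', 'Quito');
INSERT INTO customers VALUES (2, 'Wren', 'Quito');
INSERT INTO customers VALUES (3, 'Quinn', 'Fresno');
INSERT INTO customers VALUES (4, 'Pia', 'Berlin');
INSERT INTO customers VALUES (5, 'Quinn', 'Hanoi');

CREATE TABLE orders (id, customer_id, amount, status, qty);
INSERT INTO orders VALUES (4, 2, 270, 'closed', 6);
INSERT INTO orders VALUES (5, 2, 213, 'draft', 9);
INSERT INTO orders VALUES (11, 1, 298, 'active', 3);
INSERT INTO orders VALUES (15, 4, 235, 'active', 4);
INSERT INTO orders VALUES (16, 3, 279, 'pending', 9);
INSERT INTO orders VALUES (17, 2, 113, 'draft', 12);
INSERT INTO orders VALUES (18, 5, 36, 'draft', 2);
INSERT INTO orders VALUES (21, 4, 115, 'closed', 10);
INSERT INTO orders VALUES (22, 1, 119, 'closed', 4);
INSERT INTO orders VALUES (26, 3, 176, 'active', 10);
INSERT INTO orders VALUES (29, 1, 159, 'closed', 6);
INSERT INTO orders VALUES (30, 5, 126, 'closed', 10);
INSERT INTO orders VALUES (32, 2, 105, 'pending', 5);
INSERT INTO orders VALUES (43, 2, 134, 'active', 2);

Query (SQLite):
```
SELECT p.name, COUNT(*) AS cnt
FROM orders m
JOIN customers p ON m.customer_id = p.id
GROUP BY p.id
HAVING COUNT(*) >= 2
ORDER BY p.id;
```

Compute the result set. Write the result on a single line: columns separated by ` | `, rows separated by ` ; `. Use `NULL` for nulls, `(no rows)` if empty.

Join each orders row to its customers via customer_id.
Group joined rows by customers.id; compute COUNT(*) per group.
HAVING: keep groups with count ≥ 2.
  1: ids {11, 22, 29} → COUNT(*)=3
  2: ids {4, 5, 17, 32, 43} → COUNT(*)=5
  3: ids {16, 26} → COUNT(*)=2
  4: ids {15, 21} → COUNT(*)=2
  5: ids {18, 30} → COUNT(*)=2

Gita | 3 ; Wren | 5 ; Quinn | 2 ; Pia | 2 ; Quinn | 2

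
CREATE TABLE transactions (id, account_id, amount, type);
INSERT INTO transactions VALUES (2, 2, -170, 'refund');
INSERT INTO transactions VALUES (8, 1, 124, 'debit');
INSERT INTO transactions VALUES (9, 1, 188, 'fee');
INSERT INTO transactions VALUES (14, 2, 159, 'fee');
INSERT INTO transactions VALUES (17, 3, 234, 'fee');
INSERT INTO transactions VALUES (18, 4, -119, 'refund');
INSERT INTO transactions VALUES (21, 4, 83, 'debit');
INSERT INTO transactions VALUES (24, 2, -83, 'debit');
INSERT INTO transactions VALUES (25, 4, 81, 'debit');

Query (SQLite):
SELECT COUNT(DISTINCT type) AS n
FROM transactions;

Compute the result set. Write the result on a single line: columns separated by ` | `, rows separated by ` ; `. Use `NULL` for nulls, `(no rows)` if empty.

Count distinct non-NULL type values.

3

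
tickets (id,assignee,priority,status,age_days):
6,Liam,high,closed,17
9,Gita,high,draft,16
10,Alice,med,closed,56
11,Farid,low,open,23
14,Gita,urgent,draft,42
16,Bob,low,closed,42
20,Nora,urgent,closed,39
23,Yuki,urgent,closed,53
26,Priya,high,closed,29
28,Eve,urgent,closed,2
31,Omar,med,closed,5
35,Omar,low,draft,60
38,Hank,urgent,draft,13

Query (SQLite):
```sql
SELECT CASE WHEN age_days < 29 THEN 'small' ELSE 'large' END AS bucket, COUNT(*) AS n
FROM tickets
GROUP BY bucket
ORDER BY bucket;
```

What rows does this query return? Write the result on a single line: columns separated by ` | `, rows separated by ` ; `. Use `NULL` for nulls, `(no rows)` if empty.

Bucket rows by age_days < 29 → 'small' else 'large'; count each bucket.

large | 7 ; small | 6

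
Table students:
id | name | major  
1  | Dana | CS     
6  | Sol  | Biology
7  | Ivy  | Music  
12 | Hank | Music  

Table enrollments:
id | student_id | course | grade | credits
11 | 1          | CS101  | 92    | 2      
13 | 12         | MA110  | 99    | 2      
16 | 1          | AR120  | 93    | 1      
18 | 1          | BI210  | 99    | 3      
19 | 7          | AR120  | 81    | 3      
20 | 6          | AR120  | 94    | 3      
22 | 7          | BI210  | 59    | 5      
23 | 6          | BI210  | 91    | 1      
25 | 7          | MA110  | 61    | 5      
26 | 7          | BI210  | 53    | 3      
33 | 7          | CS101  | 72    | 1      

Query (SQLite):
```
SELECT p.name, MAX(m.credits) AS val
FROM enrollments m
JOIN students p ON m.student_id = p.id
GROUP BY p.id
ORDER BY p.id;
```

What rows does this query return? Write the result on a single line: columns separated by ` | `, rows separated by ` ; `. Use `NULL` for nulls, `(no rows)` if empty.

Dana | 3 ; Sol | 3 ; Ivy | 5 ; Hank | 2

Join each enrollments row to its students via student_id.
Group joined rows by students.id; compute MAX(m.credits) per group.
  1: ids {11, 16, 18} → MAX(m.credits)=3
  6: ids {20, 23} → MAX(m.credits)=3
  7: ids {19, 22, 25, 26, 33} → MAX(m.credits)=5
  12: ids {13} → MAX(m.credits)=2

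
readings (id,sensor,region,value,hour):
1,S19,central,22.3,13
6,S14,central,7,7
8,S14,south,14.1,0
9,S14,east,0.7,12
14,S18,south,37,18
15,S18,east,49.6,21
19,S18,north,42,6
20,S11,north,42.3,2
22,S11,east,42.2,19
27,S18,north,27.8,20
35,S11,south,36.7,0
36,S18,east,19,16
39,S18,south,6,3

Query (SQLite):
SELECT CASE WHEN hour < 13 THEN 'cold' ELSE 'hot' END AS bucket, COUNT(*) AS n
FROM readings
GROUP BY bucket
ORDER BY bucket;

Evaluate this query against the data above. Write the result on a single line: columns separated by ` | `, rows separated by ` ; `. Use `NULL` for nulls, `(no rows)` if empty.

cold | 7 ; hot | 6

Bucket rows by hour < 13 → 'cold' else 'hot'; count each bucket.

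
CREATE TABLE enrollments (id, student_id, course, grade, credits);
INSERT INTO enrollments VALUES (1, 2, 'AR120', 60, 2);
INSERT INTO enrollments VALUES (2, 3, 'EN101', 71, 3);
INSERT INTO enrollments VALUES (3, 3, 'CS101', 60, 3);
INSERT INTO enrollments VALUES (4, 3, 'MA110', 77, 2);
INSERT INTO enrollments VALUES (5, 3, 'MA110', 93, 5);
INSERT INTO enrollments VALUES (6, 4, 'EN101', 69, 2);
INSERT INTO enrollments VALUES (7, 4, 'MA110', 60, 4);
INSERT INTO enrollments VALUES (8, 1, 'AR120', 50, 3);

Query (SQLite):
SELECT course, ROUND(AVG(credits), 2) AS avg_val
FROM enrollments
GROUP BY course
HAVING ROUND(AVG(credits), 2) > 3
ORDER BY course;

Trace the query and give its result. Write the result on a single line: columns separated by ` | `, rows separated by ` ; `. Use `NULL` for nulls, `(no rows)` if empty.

MA110 | 3.67

Partition enrollments by course; compute ROUND(AVG(credits), 2) within each group.
HAVING: keep groups where ROUND(AVG(credits), 2) > 3.
  AR120: ids {1, 8} → ROUND(AVG(credits), 2)=2.5
  CS101: ids {3} → ROUND(AVG(credits), 2)=3
  EN101: ids {2, 6} → ROUND(AVG(credits), 2)=2.5
  MA110: ids {4, 5, 7} → ROUND(AVG(credits), 2)=3.67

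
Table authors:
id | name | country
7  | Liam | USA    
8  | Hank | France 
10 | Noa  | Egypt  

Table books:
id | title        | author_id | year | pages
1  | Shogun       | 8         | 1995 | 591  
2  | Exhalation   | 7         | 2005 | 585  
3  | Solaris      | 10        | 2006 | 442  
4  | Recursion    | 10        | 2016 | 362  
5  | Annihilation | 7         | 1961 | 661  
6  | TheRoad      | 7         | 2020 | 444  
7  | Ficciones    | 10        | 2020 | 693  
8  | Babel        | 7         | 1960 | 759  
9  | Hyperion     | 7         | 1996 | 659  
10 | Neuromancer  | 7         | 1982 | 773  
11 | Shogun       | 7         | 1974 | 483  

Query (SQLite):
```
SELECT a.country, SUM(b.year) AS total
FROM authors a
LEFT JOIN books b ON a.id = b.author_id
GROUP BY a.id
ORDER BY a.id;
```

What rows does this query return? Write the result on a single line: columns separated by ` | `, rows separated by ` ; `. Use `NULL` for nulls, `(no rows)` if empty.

USA | 13898 ; France | 1995 ; Egypt | 6042

LEFT JOIN keeps every authors row; unmatched ones get NULL for books columns.
Group by authors.id and compute SUM(b.year). SUM over an all-NULL group is NULL.
  7: ids {2, 5, 6, 8, 9, 10, 11} → SUM(b.year)=13898
  8: ids {1} → SUM(b.year)=1995
  10: ids {3, 4, 7} → SUM(b.year)=6042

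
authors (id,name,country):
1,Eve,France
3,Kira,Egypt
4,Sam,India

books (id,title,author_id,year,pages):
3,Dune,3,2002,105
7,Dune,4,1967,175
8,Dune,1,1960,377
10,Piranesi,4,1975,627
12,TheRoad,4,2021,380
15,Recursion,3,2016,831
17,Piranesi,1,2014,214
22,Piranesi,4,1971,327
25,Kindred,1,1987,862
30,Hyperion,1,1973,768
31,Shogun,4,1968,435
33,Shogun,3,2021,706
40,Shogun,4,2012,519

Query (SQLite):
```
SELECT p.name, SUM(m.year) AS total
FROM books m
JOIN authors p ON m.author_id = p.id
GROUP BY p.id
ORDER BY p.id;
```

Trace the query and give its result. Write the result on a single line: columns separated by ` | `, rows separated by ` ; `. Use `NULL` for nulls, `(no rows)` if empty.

Join each books row to its authors via author_id.
Group joined rows by authors.id; compute SUM(m.year) per group.
  1: ids {8, 17, 25, 30} → SUM(m.year)=7934
  3: ids {3, 15, 33} → SUM(m.year)=6039
  4: ids {7, 10, 12, 22, 31, 40} → SUM(m.year)=11914

Eve | 7934 ; Kira | 6039 ; Sam | 11914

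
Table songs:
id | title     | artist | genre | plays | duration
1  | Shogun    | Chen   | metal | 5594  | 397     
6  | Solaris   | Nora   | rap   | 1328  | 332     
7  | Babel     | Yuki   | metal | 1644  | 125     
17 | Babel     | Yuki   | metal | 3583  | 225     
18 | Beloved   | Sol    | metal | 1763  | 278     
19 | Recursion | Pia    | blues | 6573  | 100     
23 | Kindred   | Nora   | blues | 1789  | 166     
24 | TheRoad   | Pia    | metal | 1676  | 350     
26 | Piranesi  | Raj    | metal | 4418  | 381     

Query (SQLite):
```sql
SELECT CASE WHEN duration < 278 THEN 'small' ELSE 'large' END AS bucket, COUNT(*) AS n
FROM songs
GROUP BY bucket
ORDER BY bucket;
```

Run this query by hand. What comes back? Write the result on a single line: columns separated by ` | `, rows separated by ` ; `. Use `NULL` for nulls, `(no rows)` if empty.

Bucket rows by duration < 278 → 'small' else 'large'; count each bucket.

large | 5 ; small | 4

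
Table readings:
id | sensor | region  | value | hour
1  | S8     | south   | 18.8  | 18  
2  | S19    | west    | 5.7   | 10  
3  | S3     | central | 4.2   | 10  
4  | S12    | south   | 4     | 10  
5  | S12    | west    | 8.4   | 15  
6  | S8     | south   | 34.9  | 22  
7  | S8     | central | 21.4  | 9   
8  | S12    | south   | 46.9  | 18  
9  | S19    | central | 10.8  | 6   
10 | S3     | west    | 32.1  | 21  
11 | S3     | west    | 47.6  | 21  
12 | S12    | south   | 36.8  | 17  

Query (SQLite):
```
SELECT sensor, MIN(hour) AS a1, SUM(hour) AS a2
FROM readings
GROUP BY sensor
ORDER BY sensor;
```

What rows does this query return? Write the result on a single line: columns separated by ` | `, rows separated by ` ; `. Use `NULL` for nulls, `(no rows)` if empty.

Group readings by sensor.
Per group compute: MIN(hour), SUM(hour).
  S12: ids {4, 5, 8, 12} → MIN(hour)=10, SUM(hour)=60
  S19: ids {2, 9} → MIN(hour)=6, SUM(hour)=16
  S3: ids {3, 10, 11} → MIN(hour)=10, SUM(hour)=52
  S8: ids {1, 6, 7} → MIN(hour)=9, SUM(hour)=49

S12 | 10 | 60 ; S19 | 6 | 16 ; S3 | 10 | 52 ; S8 | 9 | 49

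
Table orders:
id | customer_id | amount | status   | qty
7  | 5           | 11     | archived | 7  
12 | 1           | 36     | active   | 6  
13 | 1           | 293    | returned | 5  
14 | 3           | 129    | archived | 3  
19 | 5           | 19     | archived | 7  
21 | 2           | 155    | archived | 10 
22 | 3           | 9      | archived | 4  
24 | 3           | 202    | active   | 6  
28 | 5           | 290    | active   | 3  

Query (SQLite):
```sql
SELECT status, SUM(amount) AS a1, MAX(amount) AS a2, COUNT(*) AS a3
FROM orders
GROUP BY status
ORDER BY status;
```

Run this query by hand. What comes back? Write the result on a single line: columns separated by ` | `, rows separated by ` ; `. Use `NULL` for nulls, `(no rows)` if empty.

active | 528 | 290 | 3 ; archived | 323 | 155 | 5 ; returned | 293 | 293 | 1

Group orders by status.
Per group compute: SUM(amount), MAX(amount), COUNT(*).
  active: ids {12, 24, 28} → SUM(amount)=528, MAX(amount)=290, COUNT(*)=3
  archived: ids {7, 14, 19, 21, 22} → SUM(amount)=323, MAX(amount)=155, COUNT(*)=5
  returned: ids {13} → SUM(amount)=293, MAX(amount)=293, COUNT(*)=1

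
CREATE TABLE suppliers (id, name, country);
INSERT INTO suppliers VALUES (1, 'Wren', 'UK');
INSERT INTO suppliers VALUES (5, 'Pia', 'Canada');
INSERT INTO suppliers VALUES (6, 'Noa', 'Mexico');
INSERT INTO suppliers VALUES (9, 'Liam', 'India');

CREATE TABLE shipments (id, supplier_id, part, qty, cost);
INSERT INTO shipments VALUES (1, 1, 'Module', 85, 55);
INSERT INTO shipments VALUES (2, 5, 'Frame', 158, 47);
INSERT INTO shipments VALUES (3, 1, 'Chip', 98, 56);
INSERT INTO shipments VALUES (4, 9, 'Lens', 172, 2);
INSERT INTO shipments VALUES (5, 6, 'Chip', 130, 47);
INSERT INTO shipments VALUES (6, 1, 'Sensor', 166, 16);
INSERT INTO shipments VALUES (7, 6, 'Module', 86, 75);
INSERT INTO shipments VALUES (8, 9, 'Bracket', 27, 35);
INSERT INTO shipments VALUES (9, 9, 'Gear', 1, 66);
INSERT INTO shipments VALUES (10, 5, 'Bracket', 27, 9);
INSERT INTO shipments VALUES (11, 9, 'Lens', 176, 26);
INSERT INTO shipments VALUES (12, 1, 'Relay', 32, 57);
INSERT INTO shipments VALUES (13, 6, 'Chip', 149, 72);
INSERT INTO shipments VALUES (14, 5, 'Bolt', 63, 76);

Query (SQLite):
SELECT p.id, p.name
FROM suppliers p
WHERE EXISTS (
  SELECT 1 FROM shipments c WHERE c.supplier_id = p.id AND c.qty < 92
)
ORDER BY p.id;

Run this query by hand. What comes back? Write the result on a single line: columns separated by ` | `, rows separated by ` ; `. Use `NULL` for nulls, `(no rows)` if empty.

1 | Wren ; 5 | Pia ; 6 | Noa ; 9 | Liam

For each suppliers row, check whether any shipments with matching supplier_id has qty < 92.
Keep rows where that is true.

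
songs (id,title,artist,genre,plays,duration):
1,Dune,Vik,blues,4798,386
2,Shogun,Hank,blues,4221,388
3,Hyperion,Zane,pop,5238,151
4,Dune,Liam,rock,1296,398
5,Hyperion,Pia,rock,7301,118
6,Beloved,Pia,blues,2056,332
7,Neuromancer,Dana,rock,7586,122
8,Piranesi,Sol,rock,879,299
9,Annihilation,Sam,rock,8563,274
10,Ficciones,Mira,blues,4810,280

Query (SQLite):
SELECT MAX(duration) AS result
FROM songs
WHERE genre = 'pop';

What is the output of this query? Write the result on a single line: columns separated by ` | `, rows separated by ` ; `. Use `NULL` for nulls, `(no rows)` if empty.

151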